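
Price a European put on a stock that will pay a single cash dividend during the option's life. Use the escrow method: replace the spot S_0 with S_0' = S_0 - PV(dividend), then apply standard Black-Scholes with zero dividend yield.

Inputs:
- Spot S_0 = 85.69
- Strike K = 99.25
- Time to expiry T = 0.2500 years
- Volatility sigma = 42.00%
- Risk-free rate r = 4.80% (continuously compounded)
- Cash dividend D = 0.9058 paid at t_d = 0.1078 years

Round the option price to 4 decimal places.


Answer: Price = 16.0384

Derivation:
PV(D) = D * exp(-r * t_d) = 0.9058 * 0.99483896 = 0.90112513
S_0' = S_0 - PV(D) = 85.6900 - 0.90112513 = 84.78887487
d1 = (ln(S_0'/K) + (r + sigma^2/2)*T) / (sigma*sqrt(T)) = -0.58775037
d2 = d1 - sigma*sqrt(T) = -0.79775037
exp(-rT) = 0.98807171
N(-d1) = 0.72165007; N(-d2) = 0.78749232
P = K * exp(-rT) * N(-d2) - S_0' * N(-d1) = 99.2500 * 0.98807171 * 0.78749232 - 84.78887487 * 0.72165007 = 16.0384


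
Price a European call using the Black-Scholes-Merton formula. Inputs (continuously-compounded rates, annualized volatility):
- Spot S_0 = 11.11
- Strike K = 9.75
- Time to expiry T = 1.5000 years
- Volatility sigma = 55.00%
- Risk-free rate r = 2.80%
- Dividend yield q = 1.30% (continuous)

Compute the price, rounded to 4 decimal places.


d1 = (ln(S/K) + (r - q + 0.5*sigma^2) * T) / (sigma * sqrt(T)) = 0.56405561
d2 = d1 - sigma * sqrt(T) = -0.10955407
exp(-rT) = 0.95886978; exp(-qT) = 0.98068890
C = S_0 * exp(-qT) * N(d1) - K * exp(-rT) * N(d2)
N(d1) = 0.71364186; N(d2) = 0.45638152
C = 11.1100 * 0.98068890 * 0.71364186 - 9.7500 * 0.95886978 * 0.45638152 = 3.5087

Answer: Price = 3.5087


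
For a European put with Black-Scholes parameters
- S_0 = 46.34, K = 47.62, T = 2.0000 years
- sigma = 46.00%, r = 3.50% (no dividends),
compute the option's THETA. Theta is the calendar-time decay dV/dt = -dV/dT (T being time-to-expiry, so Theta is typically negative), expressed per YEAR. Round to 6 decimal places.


Answer: Theta = -1.849239

Derivation:
d1 = 0.3909880508; d2 = -0.2595501878
phi(d1) = 0.3695850604; exp(-qT) = 1.0000000000; exp(-rT) = 0.9323938199
Theta = -S*exp(-qT)*phi(d1)*sigma/(2*sqrt(T)) + r*K*exp(-rT)*N(-d2) - q*S*exp(-qT)*N(-d1)
N(-d1) = 0.3479030341; N(-d2) = 0.6023946180; sqrt(T) = 1.4142135624
Term 1 = -46.3400 * 1.0000000000 * 0.3695850604 * 0.4600 / (2 * 1.4142135624) = -2.7853724469
Term 2 = 0.0350 * 47.6200 * 0.9323938199 * 0.6023946180 = 0.9361337539
Term 3 = 0 (no dividend yield, q = 0)
Theta = -2.7853724469 + (0.9361337539) + (0.0000000000) = -1.849239


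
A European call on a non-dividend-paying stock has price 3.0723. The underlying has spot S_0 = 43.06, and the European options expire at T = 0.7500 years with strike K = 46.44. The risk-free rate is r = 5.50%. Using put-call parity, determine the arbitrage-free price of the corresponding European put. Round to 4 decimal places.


Answer: Put price = 4.5756

Derivation:
Put-call parity: C - P = S_0 * exp(-qT) - K * exp(-rT).
S_0 * exp(-qT) = 43.0600 * 1.00000000 = 43.06000000
K * exp(-rT) = 46.4400 * 0.95958920 = 44.56332257
P = C - S*exp(-qT) + K*exp(-rT)
P = 3.0723 - 43.06000000 + 44.56332257 = 4.5756


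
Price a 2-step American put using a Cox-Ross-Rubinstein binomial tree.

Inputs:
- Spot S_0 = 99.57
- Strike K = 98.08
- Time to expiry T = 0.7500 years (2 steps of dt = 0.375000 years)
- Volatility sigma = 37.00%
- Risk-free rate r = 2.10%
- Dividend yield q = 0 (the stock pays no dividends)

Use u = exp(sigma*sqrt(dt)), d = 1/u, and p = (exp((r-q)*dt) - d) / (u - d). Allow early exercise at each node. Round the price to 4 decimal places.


dt = T/N = 0.375000
u = exp(sigma*sqrt(dt)) = 1.254300; d = 1/u = 0.797257
p = (exp((r-q)*dt) - d) / (u - d) = 0.460895
Discount per step: exp(-r*dt) = 0.992156
Stock lattice S(k, i) with i counting down-moves:
  k=0: S(0,0) = 99.5700
  k=1: S(1,0) = 124.8907; S(1,1) = 79.3829
  k=2: S(2,0) = 156.6504; S(2,1) = 99.5700; S(2,2) = 63.2886
Terminal payoffs V(N, i) = max(K - S_T, 0):
  V(2,0) = 0.000000; V(2,1) = 0.000000; V(2,2) = 34.791394
Backward induction: V(k, i) = exp(-r*dt) * [p * V(k+1, i) + (1-p) * V(k+1, i+1)]; then take max(V_cont, immediate exercise) for American.
  V(1,0) = exp(-r*dt) * [p*0.000000 + (1-p)*0.000000] = 0.000000; exercise = 0.000000; V(1,0) = max -> 0.000000
  V(1,1) = exp(-r*dt) * [p*0.000000 + (1-p)*34.791394] = 18.609089; exercise = 18.697089; V(1,1) = max -> 18.697089
  V(0,0) = exp(-r*dt) * [p*0.000000 + (1-p)*18.697089] = 10.000629; exercise = 0.000000; V(0,0) = max -> 10.000629

Answer: Price = V(0,0) = 10.0006


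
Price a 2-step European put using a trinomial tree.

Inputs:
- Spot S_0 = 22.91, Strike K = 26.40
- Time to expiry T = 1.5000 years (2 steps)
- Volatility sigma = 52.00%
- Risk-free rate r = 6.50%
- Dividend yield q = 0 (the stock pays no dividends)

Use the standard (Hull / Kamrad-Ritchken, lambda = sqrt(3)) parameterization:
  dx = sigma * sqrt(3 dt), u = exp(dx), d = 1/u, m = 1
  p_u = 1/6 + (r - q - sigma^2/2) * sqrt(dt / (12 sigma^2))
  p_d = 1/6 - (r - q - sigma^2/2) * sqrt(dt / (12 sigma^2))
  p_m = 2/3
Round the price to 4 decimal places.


dt = T/N = 0.750000; dx = sigma*sqrt(3*dt) = 0.780000
u = exp(dx) = 2.181472; d = 1/u = 0.458406
p_u = 0.132917, p_m = 0.666667, p_d = 0.200417
Discount per step: exp(-r*dt) = 0.952419
Stock lattice S(k, j) with j the centered position index:
  k=0: S(0,+0) = 22.9100
  k=1: S(1,-1) = 10.5021; S(1,+0) = 22.9100; S(1,+1) = 49.9775
  k=2: S(2,-2) = 4.8142; S(2,-1) = 10.5021; S(2,+0) = 22.9100; S(2,+1) = 49.9775; S(2,+2) = 109.0246
Terminal payoffs V(N, j) = max(K - S_T, 0):
  V(2,-2) = 21.585783; V(2,-1) = 15.897918; V(2,+0) = 3.490000; V(2,+1) = 0.000000; V(2,+2) = 0.000000
Backward induction: V(k, j) = exp(-r*dt) * [p_u * V(k+1, j+1) + p_m * V(k+1, j) + p_d * V(k+1, j-1)]
  V(1,-1) = exp(-r*dt) * [p_u*3.490000 + p_m*15.897918 + p_d*21.585783] = 14.656438
  V(1,+0) = exp(-r*dt) * [p_u*0.000000 + p_m*3.490000 + p_d*15.897918] = 5.250568
  V(1,+1) = exp(-r*dt) * [p_u*0.000000 + p_m*0.000000 + p_d*3.490000] = 0.666174
  V(0,+0) = exp(-r*dt) * [p_u*0.666174 + p_m*5.250568 + p_d*14.656438] = 6.215791

Answer: Price = V(0,0) = 6.2158


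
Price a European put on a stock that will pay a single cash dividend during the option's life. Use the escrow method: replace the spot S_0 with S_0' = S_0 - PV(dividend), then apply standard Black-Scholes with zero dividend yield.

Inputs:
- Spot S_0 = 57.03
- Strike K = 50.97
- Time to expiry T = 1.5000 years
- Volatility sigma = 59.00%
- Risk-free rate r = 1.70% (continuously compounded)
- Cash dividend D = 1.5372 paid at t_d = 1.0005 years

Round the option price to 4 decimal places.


Answer: Price = 12.0915

Derivation:
PV(D) = D * exp(-r * t_d) = 1.5372 * 0.98313533 = 1.51127563
S_0' = S_0 - PV(D) = 57.0300 - 1.51127563 = 55.51872437
d1 = (ln(S_0'/K) + (r + sigma^2/2)*T) / (sigma*sqrt(T)) = 0.51488844
d2 = d1 - sigma*sqrt(T) = -0.20771103
exp(-rT) = 0.97482238
N(-d1) = 0.30331549; N(-d2) = 0.58227270
P = K * exp(-rT) * N(-d2) - S_0' * N(-d1) = 50.9700 * 0.97482238 * 0.58227270 - 55.51872437 * 0.30331549 = 12.0915


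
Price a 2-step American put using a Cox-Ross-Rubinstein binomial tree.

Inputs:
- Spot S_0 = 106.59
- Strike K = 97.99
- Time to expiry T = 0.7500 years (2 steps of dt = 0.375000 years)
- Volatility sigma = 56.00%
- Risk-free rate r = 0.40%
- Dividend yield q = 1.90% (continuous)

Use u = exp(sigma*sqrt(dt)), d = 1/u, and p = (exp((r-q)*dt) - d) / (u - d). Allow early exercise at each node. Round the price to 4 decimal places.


Answer: Price = V(0,0) = 15.5291

Derivation:
dt = T/N = 0.375000
u = exp(sigma*sqrt(dt)) = 1.409068; d = 1/u = 0.709689
p = (exp((r-q)*dt) - d) / (u - d) = 0.407078
Discount per step: exp(-r*dt) = 0.998501
Stock lattice S(k, i) with i counting down-moves:
  k=0: S(0,0) = 106.5900
  k=1: S(1,0) = 150.1926; S(1,1) = 75.6457
  k=2: S(2,0) = 211.6316; S(2,1) = 106.5900; S(2,2) = 53.6849
Terminal payoffs V(N, i) = max(K - S_T, 0):
  V(2,0) = 0.000000; V(2,1) = 0.000000; V(2,2) = 44.305057
Backward induction: V(k, i) = exp(-r*dt) * [p * V(k+1, i) + (1-p) * V(k+1, i+1)]; then take max(V_cont, immediate exercise) for American.
  V(1,0) = exp(-r*dt) * [p*0.000000 + (1-p)*0.000000] = 0.000000; exercise = 0.000000; V(1,0) = max -> 0.000000
  V(1,1) = exp(-r*dt) * [p*0.000000 + (1-p)*44.305057] = 26.230068; exercise = 22.344259; V(1,1) = max -> 26.230068
  V(0,0) = exp(-r*dt) * [p*0.000000 + (1-p)*26.230068] = 15.529073; exercise = 0.000000; V(0,0) = max -> 15.529073


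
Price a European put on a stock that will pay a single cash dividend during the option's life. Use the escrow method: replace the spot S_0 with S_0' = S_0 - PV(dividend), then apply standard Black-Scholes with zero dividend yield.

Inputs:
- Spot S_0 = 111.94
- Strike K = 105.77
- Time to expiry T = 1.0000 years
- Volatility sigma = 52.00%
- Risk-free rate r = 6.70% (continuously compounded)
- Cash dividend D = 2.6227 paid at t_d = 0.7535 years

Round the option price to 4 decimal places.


Answer: Price = 16.4997

Derivation:
PV(D) = D * exp(-r * t_d) = 2.6227 * 0.95076867 = 2.49358098
S_0' = S_0 - PV(D) = 111.9400 - 2.49358098 = 109.44641902
d1 = (ln(S_0'/K) + (r + sigma^2/2)*T) / (sigma*sqrt(T)) = 0.45455419
d2 = d1 - sigma*sqrt(T) = -0.06544581
exp(-rT) = 0.93519520
N(-d1) = 0.32471500; N(-d2) = 0.52609047
P = K * exp(-rT) * N(-d2) - S_0' * N(-d1) = 105.7700 * 0.93519520 * 0.52609047 - 109.44641902 * 0.32471500 = 16.4997


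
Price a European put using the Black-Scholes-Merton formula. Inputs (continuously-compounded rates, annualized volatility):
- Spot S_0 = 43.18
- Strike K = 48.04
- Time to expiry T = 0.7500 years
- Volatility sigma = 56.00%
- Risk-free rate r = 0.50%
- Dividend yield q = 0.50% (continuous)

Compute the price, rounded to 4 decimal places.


Answer: Price = 11.3323

Derivation:
d1 = (ln(S/K) + (r - q + 0.5*sigma^2) * T) / (sigma * sqrt(T)) = 0.02256497
d2 = d1 - sigma * sqrt(T) = -0.46240926
exp(-rT) = 0.99625702; exp(-qT) = 0.99625702
P = K * exp(-rT) * N(-d2) - S_0 * exp(-qT) * N(-d1)
N(-d1) = 0.49099864; N(-d2) = 0.67810607
P = 48.0400 * 0.99625702 * 0.67810607 - 43.1800 * 0.99625702 * 0.49099864 = 11.3323


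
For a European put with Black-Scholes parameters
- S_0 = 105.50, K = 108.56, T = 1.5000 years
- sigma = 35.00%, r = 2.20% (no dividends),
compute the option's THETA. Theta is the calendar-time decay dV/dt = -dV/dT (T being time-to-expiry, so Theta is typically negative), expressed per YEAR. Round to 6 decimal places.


d1 = 0.2246133977; d2 = -0.2040473073
phi(d1) = 0.3890045953; exp(-qT) = 1.0000000000; exp(-rT) = 0.9675385596
Theta = -S*exp(-qT)*phi(d1)*sigma/(2*sqrt(T)) + r*K*exp(-rT)*N(-d2) - q*S*exp(-qT)*N(-d1)
N(-d1) = 0.4111400207; N(-d2) = 0.5808417347; sqrt(T) = 1.2247448714
Term 1 = -105.5000 * 1.0000000000 * 0.3890045953 * 0.3500 / (2 * 1.2247448714) = -5.8640762729
Term 2 = 0.0220 * 108.5600 * 0.9675385596 * 0.5808417347 = 1.3422042553
Term 3 = 0 (no dividend yield, q = 0)
Theta = -5.8640762729 + (1.3422042553) + (0.0000000000) = -4.521872

Answer: Theta = -4.521872


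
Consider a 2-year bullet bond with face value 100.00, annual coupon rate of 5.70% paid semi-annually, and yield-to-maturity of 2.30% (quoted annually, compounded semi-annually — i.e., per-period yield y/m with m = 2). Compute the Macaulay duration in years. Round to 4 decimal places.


Answer: Macaulay duration = 1.9213 years

Derivation:
Coupon per period c = face * coupon_rate / m = 2.850000
Periods per year m = 2; per-period yield y/m = 0.011500
Number of cashflows N = 4
Cashflows (t years, CF_t, discount factor 1/(1+y/m)^(m*t), PV):
  t = 0.5000: CF_t = 2.850000, DF = 0.988631, PV = 2.817598
  t = 1.0000: CF_t = 2.850000, DF = 0.977391, PV = 2.785564
  t = 1.5000: CF_t = 2.850000, DF = 0.966279, PV = 2.753894
  t = 2.0000: CF_t = 102.850000, DF = 0.955293, PV = 98.251853
Price P = sum_t PV_t = 106.608908
Macaulay numerator sum_t t * PV_t:
  t * PV_t at t = 0.5000: 1.408799
  t * PV_t at t = 1.0000: 2.785564
  t * PV_t at t = 1.5000: 4.130841
  t * PV_t at t = 2.0000: 196.503705
Macaulay duration D = (sum_t t * PV_t) / P = 204.828908 / 106.608908 = 1.921311


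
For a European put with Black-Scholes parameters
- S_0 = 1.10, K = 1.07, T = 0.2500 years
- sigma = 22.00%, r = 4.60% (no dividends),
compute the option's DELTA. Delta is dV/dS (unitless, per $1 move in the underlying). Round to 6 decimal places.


Answer: Delta = -0.340564

Derivation:
d1 = 0.4109230121; d2 = 0.3009230121
phi(d1) = 0.3666427295; exp(-qT) = 1.0000000000; exp(-rT) = 0.9885658722
N(-d1) = 0.3405644940
Delta = -exp(-qT) * N(-d1) = -1.0000000000 * 0.3405644940 = -0.340564


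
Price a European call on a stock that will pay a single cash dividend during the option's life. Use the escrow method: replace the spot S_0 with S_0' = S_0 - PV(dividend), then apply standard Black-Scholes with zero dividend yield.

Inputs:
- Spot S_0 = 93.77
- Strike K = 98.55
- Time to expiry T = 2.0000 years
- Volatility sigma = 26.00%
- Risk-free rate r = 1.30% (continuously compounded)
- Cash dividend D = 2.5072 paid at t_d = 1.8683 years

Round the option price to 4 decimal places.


Answer: Price = 11.4403

Derivation:
PV(D) = D * exp(-r * t_d) = 2.5072 * 0.97600468 = 2.44703893
S_0' = S_0 - PV(D) = 93.7700 - 2.44703893 = 91.32296107
d1 = (ln(S_0'/K) + (r + sigma^2/2)*T) / (sigma*sqrt(T)) = 0.04742569
d2 = d1 - sigma*sqrt(T) = -0.32026984
exp(-rT) = 0.97433509
N(d1) = 0.51891302; N(d2) = 0.37438189
C = S_0' * N(d1) - K * exp(-rT) * N(d2) = 91.32296107 * 0.51891302 - 98.5500 * 0.97433509 * 0.37438189 = 11.4403


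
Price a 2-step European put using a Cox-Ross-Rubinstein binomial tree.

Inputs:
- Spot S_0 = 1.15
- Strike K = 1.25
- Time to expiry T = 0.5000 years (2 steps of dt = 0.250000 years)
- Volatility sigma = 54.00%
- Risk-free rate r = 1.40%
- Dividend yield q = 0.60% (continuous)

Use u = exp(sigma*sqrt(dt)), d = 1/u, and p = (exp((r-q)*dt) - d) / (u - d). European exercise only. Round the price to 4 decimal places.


Answer: Price = V(0,0) = 0.2316

Derivation:
dt = T/N = 0.250000
u = exp(sigma*sqrt(dt)) = 1.309964; d = 1/u = 0.763379
p = (exp((r-q)*dt) - d) / (u - d) = 0.436570
Discount per step: exp(-r*dt) = 0.996506
Stock lattice S(k, i) with i counting down-moves:
  k=0: S(0,0) = 1.1500
  k=1: S(1,0) = 1.5065; S(1,1) = 0.8779
  k=2: S(2,0) = 1.9734; S(2,1) = 1.1500; S(2,2) = 0.6702
Terminal payoffs V(N, i) = max(K - S_T, 0):
  V(2,0) = 0.000000; V(2,1) = 0.100000; V(2,2) = 0.579840
Backward induction: V(k, i) = exp(-r*dt) * [p * V(k+1, i) + (1-p) * V(k+1, i+1)].
  V(1,0) = exp(-r*dt) * [p*0.000000 + (1-p)*0.100000] = 0.056146
  V(1,1) = exp(-r*dt) * [p*0.100000 + (1-p)*0.579840] = 0.369062
  V(0,0) = exp(-r*dt) * [p*0.056146 + (1-p)*0.369062] = 0.231640


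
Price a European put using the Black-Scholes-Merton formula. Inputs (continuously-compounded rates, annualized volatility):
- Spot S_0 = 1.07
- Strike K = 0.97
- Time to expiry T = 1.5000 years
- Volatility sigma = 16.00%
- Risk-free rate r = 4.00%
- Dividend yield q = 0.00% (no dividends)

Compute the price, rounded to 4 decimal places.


Answer: Price = 0.0229

Derivation:
d1 = (ln(S/K) + (r - q + 0.5*sigma^2) * T) / (sigma * sqrt(T)) = 0.90487139
d2 = d1 - sigma * sqrt(T) = 0.70891222
exp(-rT) = 0.94176453; exp(-qT) = 1.00000000
P = K * exp(-rT) * N(-d2) - S_0 * exp(-qT) * N(-d1)
N(-d1) = 0.18276676; N(-d2) = 0.23918948
P = 0.9700 * 0.94176453 * 0.23918948 - 1.0700 * 1.00000000 * 0.18276676 = 0.0229


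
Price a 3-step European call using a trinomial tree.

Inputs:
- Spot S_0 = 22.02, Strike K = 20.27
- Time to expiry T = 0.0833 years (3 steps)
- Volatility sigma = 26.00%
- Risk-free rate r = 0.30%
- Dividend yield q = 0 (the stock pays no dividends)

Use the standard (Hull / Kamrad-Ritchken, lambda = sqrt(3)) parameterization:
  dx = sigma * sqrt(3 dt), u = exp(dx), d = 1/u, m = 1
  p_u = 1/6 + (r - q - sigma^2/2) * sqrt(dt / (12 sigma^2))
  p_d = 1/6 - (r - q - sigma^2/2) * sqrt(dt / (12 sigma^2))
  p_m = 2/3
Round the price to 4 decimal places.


dt = T/N = 0.027767; dx = sigma*sqrt(3*dt) = 0.075041
u = exp(dx) = 1.077928; d = 1/u = 0.927706
p_u = 0.160968, p_m = 0.666667, p_d = 0.172365
Discount per step: exp(-r*dt) = 0.999917
Stock lattice S(k, j) with j the centered position index:
  k=0: S(0,+0) = 22.0200
  k=1: S(1,-1) = 20.4281; S(1,+0) = 22.0200; S(1,+1) = 23.7360
  k=2: S(2,-2) = 18.9513; S(2,-1) = 20.4281; S(2,+0) = 22.0200; S(2,+1) = 23.7360; S(2,+2) = 25.5857
  k=3: S(3,-3) = 17.5812; S(3,-2) = 18.9513; S(3,-1) = 20.4281; S(3,+0) = 22.0200; S(3,+1) = 23.7360; S(3,+2) = 25.5857; S(3,+3) = 27.5795
Terminal payoffs V(N, j) = max(S_T - K, 0):
  V(3,-3) = 0.000000; V(3,-2) = 0.000000; V(3,-1) = 0.158084; V(3,+0) = 1.750000; V(3,+1) = 3.465971; V(3,+2) = 5.315664; V(3,+3) = 7.309499
Backward induction: V(k, j) = exp(-r*dt) * [p_u * V(k+1, j+1) + p_m * V(k+1, j) + p_d * V(k+1, j-1)]
  V(2,-2) = exp(-r*dt) * [p_u*0.158084 + p_m*0.000000 + p_d*0.000000] = 0.025444
  V(2,-1) = exp(-r*dt) * [p_u*1.750000 + p_m*0.158084 + p_d*0.000000] = 0.387051
  V(2,+0) = exp(-r*dt) * [p_u*3.465971 + p_m*1.750000 + p_d*0.158084] = 1.751680
  V(2,+1) = exp(-r*dt) * [p_u*5.315664 + p_m*3.465971 + p_d*1.750000] = 3.467651
  V(2,+2) = exp(-r*dt) * [p_u*7.309499 + p_m*5.315664 + p_d*3.465971] = 5.317343
  V(1,-1) = exp(-r*dt) * [p_u*1.751680 + p_m*0.387051 + p_d*0.025444] = 0.544340
  V(1,+0) = exp(-r*dt) * [p_u*3.467651 + p_m*1.751680 + p_d*0.387051] = 1.792534
  V(1,+1) = exp(-r*dt) * [p_u*5.317343 + p_m*3.467651 + p_d*1.751680] = 3.469330
  V(0,+0) = exp(-r*dt) * [p_u*3.469330 + p_m*1.792534 + p_d*0.544340] = 1.847146

Answer: Price = V(0,0) = 1.8471


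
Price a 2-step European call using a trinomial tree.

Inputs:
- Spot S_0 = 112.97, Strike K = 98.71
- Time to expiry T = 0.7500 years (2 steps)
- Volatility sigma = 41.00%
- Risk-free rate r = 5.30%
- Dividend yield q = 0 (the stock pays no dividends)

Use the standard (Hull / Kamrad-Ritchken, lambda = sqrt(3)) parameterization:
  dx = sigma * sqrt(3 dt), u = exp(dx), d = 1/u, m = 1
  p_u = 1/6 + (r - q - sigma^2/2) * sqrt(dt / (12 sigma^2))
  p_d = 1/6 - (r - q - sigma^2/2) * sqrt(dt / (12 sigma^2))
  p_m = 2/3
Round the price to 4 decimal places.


Answer: Price = V(0,0) = 25.5933

Derivation:
dt = T/N = 0.375000; dx = sigma*sqrt(3*dt) = 0.434871
u = exp(dx) = 1.544763; d = 1/u = 0.647348
p_u = 0.153279, p_m = 0.666667, p_d = 0.180054
Discount per step: exp(-r*dt) = 0.980321
Stock lattice S(k, j) with j the centered position index:
  k=0: S(0,+0) = 112.9700
  k=1: S(1,-1) = 73.1309; S(1,+0) = 112.9700; S(1,+1) = 174.5119
  k=2: S(2,-2) = 47.3412; S(2,-1) = 73.1309; S(2,+0) = 112.9700; S(2,+1) = 174.5119; S(2,+2) = 269.5796
Terminal payoffs V(N, j) = max(S_T - K, 0):
  V(2,-2) = 0.000000; V(2,-1) = 0.000000; V(2,+0) = 14.260000; V(2,+1) = 75.801906; V(2,+2) = 170.869581
Backward induction: V(k, j) = exp(-r*dt) * [p_u * V(k+1, j+1) + p_m * V(k+1, j) + p_d * V(k+1, j-1)]
  V(1,-1) = exp(-r*dt) * [p_u*14.260000 + p_m*0.000000 + p_d*0.000000] = 2.142746
  V(1,+0) = exp(-r*dt) * [p_u*75.801906 + p_m*14.260000 + p_d*0.000000] = 20.709787
  V(1,+1) = exp(-r*dt) * [p_u*170.869581 + p_m*75.801906 + p_d*14.260000] = 77.732519
  V(0,+0) = exp(-r*dt) * [p_u*77.732519 + p_m*20.709787 + p_d*2.142746] = 25.593347


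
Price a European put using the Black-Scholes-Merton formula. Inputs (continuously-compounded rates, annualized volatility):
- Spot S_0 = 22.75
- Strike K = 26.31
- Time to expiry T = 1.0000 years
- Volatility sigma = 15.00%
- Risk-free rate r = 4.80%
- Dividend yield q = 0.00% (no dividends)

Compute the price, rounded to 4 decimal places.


d1 = (ln(S/K) + (r - q + 0.5*sigma^2) * T) / (sigma * sqrt(T)) = -0.57422633
d2 = d1 - sigma * sqrt(T) = -0.72422633
exp(-rT) = 0.95313379; exp(-qT) = 1.00000000
P = K * exp(-rT) * N(-d2) - S_0 * exp(-qT) * N(-d1)
N(-d1) = 0.71709267; N(-d2) = 0.76553660
P = 26.3100 * 0.95313379 * 0.76553660 - 22.7500 * 1.00000000 * 0.71709267 = 2.8835

Answer: Price = 2.8835


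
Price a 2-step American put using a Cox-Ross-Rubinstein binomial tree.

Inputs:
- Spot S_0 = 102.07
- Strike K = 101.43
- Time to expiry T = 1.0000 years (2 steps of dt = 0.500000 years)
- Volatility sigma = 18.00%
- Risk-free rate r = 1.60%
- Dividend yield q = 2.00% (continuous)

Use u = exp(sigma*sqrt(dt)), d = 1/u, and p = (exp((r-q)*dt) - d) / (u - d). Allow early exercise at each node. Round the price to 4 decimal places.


dt = T/N = 0.500000
u = exp(sigma*sqrt(dt)) = 1.135734; d = 1/u = 0.880488
p = (exp((r-q)*dt) - d) / (u - d) = 0.460395
Discount per step: exp(-r*dt) = 0.992032
Stock lattice S(k, i) with i counting down-moves:
  k=0: S(0,0) = 102.0700
  k=1: S(1,0) = 115.9244; S(1,1) = 89.8714
  k=2: S(2,0) = 131.6593; S(2,1) = 102.0700; S(2,2) = 79.1307
Terminal payoffs V(N, i) = max(K - S_T, 0):
  V(2,0) = 0.000000; V(2,1) = 0.000000; V(2,2) = 22.299340
Backward induction: V(k, i) = exp(-r*dt) * [p * V(k+1, i) + (1-p) * V(k+1, i+1)]; then take max(V_cont, immediate exercise) for American.
  V(1,0) = exp(-r*dt) * [p*0.000000 + (1-p)*0.000000] = 0.000000; exercise = 0.000000; V(1,0) = max -> 0.000000
  V(1,1) = exp(-r*dt) * [p*0.000000 + (1-p)*22.299340] = 11.936949; exercise = 11.558611; V(1,1) = max -> 11.936949
  V(0,0) = exp(-r*dt) * [p*0.000000 + (1-p)*11.936949] = 6.389909; exercise = 0.000000; V(0,0) = max -> 6.389909

Answer: Price = V(0,0) = 6.3899


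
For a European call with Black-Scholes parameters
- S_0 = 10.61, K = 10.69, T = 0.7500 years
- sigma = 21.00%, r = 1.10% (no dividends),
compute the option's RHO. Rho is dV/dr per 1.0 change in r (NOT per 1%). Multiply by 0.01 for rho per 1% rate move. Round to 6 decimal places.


Answer: Rho = 3.700577

Derivation:
d1 = 0.0949918664; d2 = -0.0868734684
phi(d1) = 0.3971464159; exp(-qT) = 1.0000000000; exp(-rT) = 0.9917839379
N(d2) = 0.4653860445
Rho = K*T*exp(-rT)*N(d2) = 10.6900 * 0.7500 * 0.9917839379 * 0.4653860445 = 3.700577


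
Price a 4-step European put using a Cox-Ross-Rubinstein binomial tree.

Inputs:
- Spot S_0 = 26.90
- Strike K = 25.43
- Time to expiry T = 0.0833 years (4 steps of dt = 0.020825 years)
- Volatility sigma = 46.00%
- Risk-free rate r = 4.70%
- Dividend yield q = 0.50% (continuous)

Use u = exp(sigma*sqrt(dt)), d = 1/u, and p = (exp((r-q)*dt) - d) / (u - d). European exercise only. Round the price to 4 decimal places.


Answer: Price = V(0,0) = 0.8091

Derivation:
dt = T/N = 0.020825
u = exp(sigma*sqrt(dt)) = 1.068635; d = 1/u = 0.935773
p = (exp((r-q)*dt) - d) / (u - d) = 0.489997
Discount per step: exp(-r*dt) = 0.999022
Stock lattice S(k, i) with i counting down-moves:
  k=0: S(0,0) = 26.9000
  k=1: S(1,0) = 28.7463; S(1,1) = 25.1723
  k=2: S(2,0) = 30.7193; S(2,1) = 26.9000; S(2,2) = 23.5556
  k=3: S(3,0) = 32.8277; S(3,1) = 28.7463; S(3,2) = 25.1723; S(3,3) = 22.0427
  k=4: S(4,0) = 35.0808; S(4,1) = 30.7193; S(4,2) = 26.9000; S(4,3) = 23.5556; S(4,4) = 20.6269
Terminal payoffs V(N, i) = max(K - S_T, 0):
  V(4,0) = 0.000000; V(4,1) = 0.000000; V(4,2) = 0.000000; V(4,3) = 1.874431; V(4,4) = 4.803054
Backward induction: V(k, i) = exp(-r*dt) * [p * V(k+1, i) + (1-p) * V(k+1, i+1)].
  V(3,0) = exp(-r*dt) * [p*0.000000 + (1-p)*0.000000] = 0.000000
  V(3,1) = exp(-r*dt) * [p*0.000000 + (1-p)*0.000000] = 0.000000
  V(3,2) = exp(-r*dt) * [p*0.000000 + (1-p)*1.874431] = 0.955031
  V(3,3) = exp(-r*dt) * [p*1.874431 + (1-p)*4.803054] = 3.364743
  V(2,0) = exp(-r*dt) * [p*0.000000 + (1-p)*0.000000] = 0.000000
  V(2,1) = exp(-r*dt) * [p*0.000000 + (1-p)*0.955031] = 0.486592
  V(2,2) = exp(-r*dt) * [p*0.955031 + (1-p)*3.364743] = 2.181856
  V(1,0) = exp(-r*dt) * [p*0.000000 + (1-p)*0.486592] = 0.247921
  V(1,1) = exp(-r*dt) * [p*0.486592 + (1-p)*2.181856] = 1.349860
  V(0,0) = exp(-r*dt) * [p*0.247921 + (1-p)*1.349860] = 0.809121


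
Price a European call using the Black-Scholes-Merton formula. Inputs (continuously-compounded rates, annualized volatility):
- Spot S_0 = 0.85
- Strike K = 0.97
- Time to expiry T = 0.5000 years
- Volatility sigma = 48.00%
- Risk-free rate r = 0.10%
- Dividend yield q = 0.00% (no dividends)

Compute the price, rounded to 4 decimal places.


Answer: Price = 0.0718

Derivation:
d1 = (ln(S/K) + (r - q + 0.5*sigma^2) * T) / (sigma * sqrt(T)) = -0.21790592
d2 = d1 - sigma * sqrt(T) = -0.55731718
exp(-rT) = 0.99950012; exp(-qT) = 1.00000000
C = S_0 * exp(-qT) * N(d1) - K * exp(-rT) * N(d2)
N(d1) = 0.41375121; N(d2) = 0.28865537
C = 0.8500 * 1.00000000 * 0.41375121 - 0.9700 * 0.99950012 * 0.28865537 = 0.0718


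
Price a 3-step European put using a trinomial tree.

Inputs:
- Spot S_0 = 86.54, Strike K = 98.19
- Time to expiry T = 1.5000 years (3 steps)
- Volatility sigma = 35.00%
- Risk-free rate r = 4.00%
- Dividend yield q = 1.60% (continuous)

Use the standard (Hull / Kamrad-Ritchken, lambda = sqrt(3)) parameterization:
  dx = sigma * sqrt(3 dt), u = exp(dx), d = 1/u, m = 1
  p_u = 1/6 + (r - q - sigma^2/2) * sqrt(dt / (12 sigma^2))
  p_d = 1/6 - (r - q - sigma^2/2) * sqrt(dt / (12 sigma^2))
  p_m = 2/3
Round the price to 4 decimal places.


Answer: Price = V(0,0) = 19.5268

Derivation:
dt = T/N = 0.500000; dx = sigma*sqrt(3*dt) = 0.428661
u = exp(dx) = 1.535200; d = 1/u = 0.651381
p_u = 0.144942, p_m = 0.666667, p_d = 0.188391
Discount per step: exp(-r*dt) = 0.980199
Stock lattice S(k, j) with j the centered position index:
  k=0: S(0,+0) = 86.5400
  k=1: S(1,-1) = 56.3705; S(1,+0) = 86.5400; S(1,+1) = 132.8562
  k=2: S(2,-2) = 36.7187; S(2,-1) = 56.3705; S(2,+0) = 86.5400; S(2,+1) = 132.8562; S(2,+2) = 203.9609
  k=3: S(3,-3) = 23.9178; S(3,-2) = 36.7187; S(3,-1) = 56.3705; S(3,+0) = 86.5400; S(3,+1) = 132.8562; S(3,+2) = 203.9609; S(3,+3) = 313.1207
Terminal payoffs V(N, j) = max(K - S_T, 0):
  V(3,-3) = 74.272160; V(3,-2) = 61.471331; V(3,-1) = 41.819497; V(3,+0) = 11.650000; V(3,+1) = 0.000000; V(3,+2) = 0.000000; V(3,+3) = 0.000000
Backward induction: V(k, j) = exp(-r*dt) * [p_u * V(k+1, j+1) + p_m * V(k+1, j) + p_d * V(k+1, j-1)]
  V(2,-2) = exp(-r*dt) * [p_u*41.819497 + p_m*61.471331 + p_d*74.272160] = 59.825955
  V(2,-1) = exp(-r*dt) * [p_u*11.650000 + p_m*41.819497 + p_d*61.471331] = 40.334101
  V(2,+0) = exp(-r*dt) * [p_u*0.000000 + p_m*11.650000 + p_d*41.819497] = 15.335303
  V(2,+1) = exp(-r*dt) * [p_u*0.000000 + p_m*0.000000 + p_d*11.650000] = 2.151300
  V(2,+2) = exp(-r*dt) * [p_u*0.000000 + p_m*0.000000 + p_d*0.000000] = 0.000000
  V(1,-1) = exp(-r*dt) * [p_u*15.335303 + p_m*40.334101 + p_d*59.825955] = 39.583187
  V(1,+0) = exp(-r*dt) * [p_u*2.151300 + p_m*15.335303 + p_d*40.334101] = 17.774867
  V(1,+1) = exp(-r*dt) * [p_u*0.000000 + p_m*2.151300 + p_d*15.335303] = 4.237632
  V(0,+0) = exp(-r*dt) * [p_u*4.237632 + p_m*17.774867 + p_d*39.583187] = 19.526783


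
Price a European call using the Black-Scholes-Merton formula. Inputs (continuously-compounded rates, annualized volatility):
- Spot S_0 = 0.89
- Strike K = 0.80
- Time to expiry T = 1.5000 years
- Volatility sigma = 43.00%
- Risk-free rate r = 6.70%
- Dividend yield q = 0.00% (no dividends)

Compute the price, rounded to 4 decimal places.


d1 = (ln(S/K) + (r - q + 0.5*sigma^2) * T) / (sigma * sqrt(T)) = 0.65658617
d2 = d1 - sigma * sqrt(T) = 0.12994588
exp(-rT) = 0.90438511; exp(-qT) = 1.00000000
C = S_0 * exp(-qT) * N(d1) - K * exp(-rT) * N(d2)
N(d1) = 0.74427648; N(d2) = 0.55169538
C = 0.8900 * 1.00000000 * 0.74427648 - 0.8000 * 0.90438511 * 0.55169538 = 0.2632

Answer: Price = 0.2632


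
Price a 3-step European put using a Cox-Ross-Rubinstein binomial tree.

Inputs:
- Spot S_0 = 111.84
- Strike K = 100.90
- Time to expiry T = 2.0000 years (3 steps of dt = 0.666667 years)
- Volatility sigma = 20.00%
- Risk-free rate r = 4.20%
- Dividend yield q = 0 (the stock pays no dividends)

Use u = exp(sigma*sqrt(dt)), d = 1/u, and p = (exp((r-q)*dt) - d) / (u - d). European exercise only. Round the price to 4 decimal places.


Answer: Price = V(0,0) = 4.6243

Derivation:
dt = T/N = 0.666667
u = exp(sigma*sqrt(dt)) = 1.177389; d = 1/u = 0.849337
p = (exp((r-q)*dt) - d) / (u - d) = 0.545824
Discount per step: exp(-r*dt) = 0.972388
Stock lattice S(k, i) with i counting down-moves:
  k=0: S(0,0) = 111.8400
  k=1: S(1,0) = 131.6792; S(1,1) = 94.9898
  k=2: S(2,0) = 155.0376; S(2,1) = 111.8400; S(2,2) = 80.6784
  k=3: S(3,0) = 182.5396; S(3,1) = 131.6792; S(3,2) = 94.9898; S(3,3) = 68.5231
Terminal payoffs V(N, i) = max(K - S_T, 0):
  V(3,0) = 0.000000; V(3,1) = 0.000000; V(3,2) = 5.910158; V(3,3) = 32.376872
Backward induction: V(k, i) = exp(-r*dt) * [p * V(k+1, i) + (1-p) * V(k+1, i+1)].
  V(2,0) = exp(-r*dt) * [p*0.000000 + (1-p)*0.000000] = 0.000000
  V(2,1) = exp(-r*dt) * [p*0.000000 + (1-p)*5.910158] = 2.610135
  V(2,2) = exp(-r*dt) * [p*5.910158 + (1-p)*32.376872] = 17.435605
  V(1,0) = exp(-r*dt) * [p*0.000000 + (1-p)*2.610135] = 1.152728
  V(1,1) = exp(-r*dt) * [p*2.610135 + (1-p)*17.435605] = 9.085517
  V(0,0) = exp(-r*dt) * [p*1.152728 + (1-p)*9.085517] = 4.624299


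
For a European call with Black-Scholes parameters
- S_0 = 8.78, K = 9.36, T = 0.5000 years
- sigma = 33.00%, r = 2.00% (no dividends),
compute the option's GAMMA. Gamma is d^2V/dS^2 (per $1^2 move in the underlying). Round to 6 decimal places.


Answer: Gamma = 0.193448

Derivation:
d1 = -0.1146107934; d2 = -0.3479560312
phi(d1) = 0.3963306861; exp(-qT) = 1.0000000000; exp(-rT) = 0.9900498337
Gamma = exp(-qT) * phi(d1) / (S * sigma * sqrt(T)) = 1.0000000000 * 0.3963306861 / (8.7800 * 0.3300 * 0.7071067812) = 0.193448


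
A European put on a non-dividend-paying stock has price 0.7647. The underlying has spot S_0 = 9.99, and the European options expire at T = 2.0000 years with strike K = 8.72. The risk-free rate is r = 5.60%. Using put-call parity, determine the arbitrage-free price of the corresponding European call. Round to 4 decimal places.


Answer: Call price = 2.9586

Derivation:
Put-call parity: C - P = S_0 * exp(-qT) - K * exp(-rT).
S_0 * exp(-qT) = 9.9900 * 1.00000000 = 9.99000000
K * exp(-rT) = 8.7200 * 0.89404426 = 7.79606593
C = P + S*exp(-qT) - K*exp(-rT)
C = 0.7647 + 9.99000000 - 7.79606593 = 2.9586


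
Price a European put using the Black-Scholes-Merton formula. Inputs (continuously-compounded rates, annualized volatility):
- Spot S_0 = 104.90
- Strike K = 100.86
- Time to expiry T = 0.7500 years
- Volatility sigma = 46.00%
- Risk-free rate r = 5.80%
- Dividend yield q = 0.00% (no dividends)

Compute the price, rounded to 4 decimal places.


Answer: Price = 12.0747

Derivation:
d1 = (ln(S/K) + (r - q + 0.5*sigma^2) * T) / (sigma * sqrt(T)) = 0.40696692
d2 = d1 - sigma * sqrt(T) = 0.00859524
exp(-rT) = 0.95743255; exp(-qT) = 1.00000000
P = K * exp(-rT) * N(-d2) - S_0 * exp(-qT) * N(-d1)
N(-d1) = 0.34201614; N(-d2) = 0.49657104
P = 100.8600 * 0.95743255 * 0.49657104 - 104.9000 * 1.00000000 * 0.34201614 = 12.0747


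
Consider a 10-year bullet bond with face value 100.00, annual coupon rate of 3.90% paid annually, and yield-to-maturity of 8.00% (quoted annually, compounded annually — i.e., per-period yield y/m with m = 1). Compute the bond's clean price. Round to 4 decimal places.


Coupon per period c = face * coupon_rate / m = 3.900000
Periods per year m = 1; per-period yield y/m = 0.080000
Number of cashflows N = 10
Cashflows (t years, CF_t, discount factor 1/(1+y/m)^(m*t), PV):
  t = 1.0000: CF_t = 3.900000, DF = 0.925926, PV = 3.611111
  t = 2.0000: CF_t = 3.900000, DF = 0.857339, PV = 3.343621
  t = 3.0000: CF_t = 3.900000, DF = 0.793832, PV = 3.095946
  t = 4.0000: CF_t = 3.900000, DF = 0.735030, PV = 2.866616
  t = 5.0000: CF_t = 3.900000, DF = 0.680583, PV = 2.654274
  t = 6.0000: CF_t = 3.900000, DF = 0.630170, PV = 2.457662
  t = 7.0000: CF_t = 3.900000, DF = 0.583490, PV = 2.275613
  t = 8.0000: CF_t = 3.900000, DF = 0.540269, PV = 2.107049
  t = 9.0000: CF_t = 3.900000, DF = 0.500249, PV = 1.950971
  t = 10.0000: CF_t = 103.900000, DF = 0.463193, PV = 48.125803
Price P = sum_t PV_t = 72.488666

Answer: Price = 72.4887


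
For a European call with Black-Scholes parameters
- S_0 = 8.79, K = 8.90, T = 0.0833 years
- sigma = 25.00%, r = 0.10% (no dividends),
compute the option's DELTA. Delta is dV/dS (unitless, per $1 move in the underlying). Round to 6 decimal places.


d1 = -0.1351289319; d2 = -0.2072832804
phi(d1) = 0.3953165481; exp(-qT) = 1.0000000000; exp(-rT) = 0.9999167035
N(d1) = 0.4462549678
Delta = exp(-qT) * N(d1) = 1.0000000000 * 0.4462549678 = 0.446255

Answer: Delta = 0.446255


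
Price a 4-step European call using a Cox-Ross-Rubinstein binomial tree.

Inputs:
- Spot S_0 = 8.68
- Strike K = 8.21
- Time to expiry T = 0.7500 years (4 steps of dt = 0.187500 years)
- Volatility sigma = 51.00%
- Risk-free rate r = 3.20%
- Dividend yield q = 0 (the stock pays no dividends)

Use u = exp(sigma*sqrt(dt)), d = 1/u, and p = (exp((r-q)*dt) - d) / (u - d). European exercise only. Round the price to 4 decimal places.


Answer: Price = V(0,0) = 1.7999

Derivation:
dt = T/N = 0.187500
u = exp(sigma*sqrt(dt)) = 1.247119; d = 1/u = 0.801848
p = (exp((r-q)*dt) - d) / (u - d) = 0.458530
Discount per step: exp(-r*dt) = 0.994018
Stock lattice S(k, i) with i counting down-moves:
  k=0: S(0,0) = 8.6800
  k=1: S(1,0) = 10.8250; S(1,1) = 6.9600
  k=2: S(2,0) = 13.5001; S(2,1) = 8.6800; S(2,2) = 5.5809
  k=3: S(3,0) = 16.8362; S(3,1) = 10.8250; S(3,2) = 6.9600; S(3,3) = 4.4750
  k=4: S(4,0) = 20.9967; S(4,1) = 13.5001; S(4,2) = 8.6800; S(4,3) = 5.5809; S(4,4) = 3.5883
Terminal payoffs V(N, i) = max(S_T - K, 0):
  V(4,0) = 12.786745; V(4,1) = 5.290065; V(4,2) = 0.470000; V(4,3) = 0.000000; V(4,4) = 0.000000
Backward induction: V(k, i) = exp(-r*dt) * [p * V(k+1, i) + (1-p) * V(k+1, i+1)].
  V(3,0) = exp(-r*dt) * [p*12.786745 + (1-p)*5.290065] = 8.675306
  V(3,1) = exp(-r*dt) * [p*5.290065 + (1-p)*0.470000] = 2.664110
  V(3,2) = exp(-r*dt) * [p*0.470000 + (1-p)*0.000000] = 0.214220
  V(3,3) = exp(-r*dt) * [p*0.000000 + (1-p)*0.000000] = 0.000000
  V(2,0) = exp(-r*dt) * [p*8.675306 + (1-p)*2.664110] = 5.387996
  V(2,1) = exp(-r*dt) * [p*2.664110 + (1-p)*0.214220] = 1.329565
  V(2,2) = exp(-r*dt) * [p*0.214220 + (1-p)*0.000000] = 0.097638
  V(1,0) = exp(-r*dt) * [p*5.387996 + (1-p)*1.329565] = 3.171390
  V(1,1) = exp(-r*dt) * [p*1.329565 + (1-p)*0.097638] = 0.658550
  V(0,0) = exp(-r*dt) * [p*3.171390 + (1-p)*0.658550] = 1.799930


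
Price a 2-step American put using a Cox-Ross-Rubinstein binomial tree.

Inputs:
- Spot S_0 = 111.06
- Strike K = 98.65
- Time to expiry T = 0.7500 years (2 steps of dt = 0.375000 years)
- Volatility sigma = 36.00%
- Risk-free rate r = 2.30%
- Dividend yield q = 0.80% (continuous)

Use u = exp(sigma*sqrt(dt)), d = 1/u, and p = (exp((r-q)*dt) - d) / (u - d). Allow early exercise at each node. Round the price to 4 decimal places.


Answer: Price = V(0,0) = 7.8561

Derivation:
dt = T/N = 0.375000
u = exp(sigma*sqrt(dt)) = 1.246643; d = 1/u = 0.802154
p = (exp((r-q)*dt) - d) / (u - d) = 0.457799
Discount per step: exp(-r*dt) = 0.991412
Stock lattice S(k, i) with i counting down-moves:
  k=0: S(0,0) = 111.0600
  k=1: S(1,0) = 138.4521; S(1,1) = 89.0873
  k=2: S(2,0) = 172.6003; S(2,1) = 111.0600; S(2,2) = 71.4618
Terminal payoffs V(N, i) = max(K - S_T, 0):
  V(2,0) = 0.000000; V(2,1) = 0.000000; V(2,2) = 27.188243
Backward induction: V(k, i) = exp(-r*dt) * [p * V(k+1, i) + (1-p) * V(k+1, i+1)]; then take max(V_cont, immediate exercise) for American.
  V(1,0) = exp(-r*dt) * [p*0.000000 + (1-p)*0.000000] = 0.000000; exercise = 0.000000; V(1,0) = max -> 0.000000
  V(1,1) = exp(-r*dt) * [p*0.000000 + (1-p)*27.188243] = 14.614886; exercise = 9.562724; V(1,1) = max -> 14.614886
  V(0,0) = exp(-r*dt) * [p*0.000000 + (1-p)*14.614886] = 7.856150; exercise = 0.000000; V(0,0) = max -> 7.856150


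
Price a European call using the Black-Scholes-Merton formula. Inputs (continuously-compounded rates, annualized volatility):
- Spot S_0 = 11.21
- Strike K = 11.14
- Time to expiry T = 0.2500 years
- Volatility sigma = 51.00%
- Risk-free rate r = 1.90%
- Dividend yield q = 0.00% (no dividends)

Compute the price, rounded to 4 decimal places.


Answer: Price = 1.1935

Derivation:
d1 = (ln(S/K) + (r - q + 0.5*sigma^2) * T) / (sigma * sqrt(T)) = 0.17069217
d2 = d1 - sigma * sqrt(T) = -0.08430783
exp(-rT) = 0.99526126; exp(-qT) = 1.00000000
C = S_0 * exp(-qT) * N(d1) - K * exp(-rT) * N(d2)
N(d1) = 0.56776709; N(d2) = 0.46640584
C = 11.2100 * 1.00000000 * 0.56776709 - 11.1400 * 0.99526126 * 0.46640584 = 1.1935


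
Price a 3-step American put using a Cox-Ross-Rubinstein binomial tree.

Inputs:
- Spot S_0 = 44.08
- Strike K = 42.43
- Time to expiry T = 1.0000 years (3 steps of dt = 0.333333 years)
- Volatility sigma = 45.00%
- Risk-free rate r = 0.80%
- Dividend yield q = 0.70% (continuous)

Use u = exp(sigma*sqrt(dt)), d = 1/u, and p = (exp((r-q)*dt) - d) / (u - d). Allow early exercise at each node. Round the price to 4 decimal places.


dt = T/N = 0.333333
u = exp(sigma*sqrt(dt)) = 1.296681; d = 1/u = 0.771200
p = (exp((r-q)*dt) - d) / (u - d) = 0.436045
Discount per step: exp(-r*dt) = 0.997337
Stock lattice S(k, i) with i counting down-moves:
  k=0: S(0,0) = 44.0800
  k=1: S(1,0) = 57.1577; S(1,1) = 33.9945
  k=2: S(2,0) = 74.1153; S(2,1) = 44.0800; S(2,2) = 26.2166
  k=3: S(3,0) = 96.1038; S(3,1) = 57.1577; S(3,2) = 33.9945; S(3,3) = 20.2182
Terminal payoffs V(N, i) = max(K - S_T, 0):
  V(3,0) = 0.000000; V(3,1) = 0.000000; V(3,2) = 8.435507; V(3,3) = 22.211798
Backward induction: V(k, i) = exp(-r*dt) * [p * V(k+1, i) + (1-p) * V(k+1, i+1)]; then take max(V_cont, immediate exercise) for American.
  V(2,0) = exp(-r*dt) * [p*0.000000 + (1-p)*0.000000] = 0.000000; exercise = 0.000000; V(2,0) = max -> 0.000000
  V(2,1) = exp(-r*dt) * [p*0.000000 + (1-p)*8.435507] = 4.744573; exercise = 0.000000; V(2,1) = max -> 4.744573
  V(2,2) = exp(-r*dt) * [p*8.435507 + (1-p)*22.211798] = 16.161554; exercise = 16.213449; V(2,2) = max -> 16.213449
  V(1,0) = exp(-r*dt) * [p*0.000000 + (1-p)*4.744573] = 2.668598; exercise = 0.000000; V(1,0) = max -> 2.668598
  V(1,1) = exp(-r*dt) * [p*4.744573 + (1-p)*16.213449] = 11.182638; exercise = 8.435507; V(1,1) = max -> 11.182638
  V(0,0) = exp(-r*dt) * [p*2.668598 + (1-p)*11.182638] = 7.450236; exercise = 0.000000; V(0,0) = max -> 7.450236

Answer: Price = V(0,0) = 7.4502


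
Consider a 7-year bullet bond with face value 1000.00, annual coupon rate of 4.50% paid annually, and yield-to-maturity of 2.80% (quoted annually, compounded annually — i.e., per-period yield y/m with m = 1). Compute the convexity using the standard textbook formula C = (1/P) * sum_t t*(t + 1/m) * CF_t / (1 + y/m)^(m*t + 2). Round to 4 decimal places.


Coupon per period c = face * coupon_rate / m = 45.000000
Periods per year m = 1; per-period yield y/m = 0.028000
Number of cashflows N = 7
Cashflows (t years, CF_t, discount factor 1/(1+y/m)^(m*t), PV):
  t = 1.0000: CF_t = 45.000000, DF = 0.972763, PV = 43.774319
  t = 2.0000: CF_t = 45.000000, DF = 0.946267, PV = 42.582022
  t = 3.0000: CF_t = 45.000000, DF = 0.920493, PV = 41.422201
  t = 4.0000: CF_t = 45.000000, DF = 0.895422, PV = 40.293970
  t = 5.0000: CF_t = 45.000000, DF = 0.871033, PV = 39.196469
  t = 6.0000: CF_t = 45.000000, DF = 0.847308, PV = 38.128860
  t = 7.0000: CF_t = 1045.000000, DF = 0.824230, PV = 861.319913
Price P = sum_t PV_t = 1106.717754
Convexity numerator sum_t t*(t + 1/m) * CF_t / (1+y/m)^(m*t + 2):
  t = 1.0000: term = 82.844402
  t = 2.0000: term = 241.763818
  t = 3.0000: term = 470.357623
  t = 4.0000: term = 762.577209
  t = 5.0000: term = 1112.709935
  t = 6.0000: term = 1515.363725
  t = 7.0000: term = 45642.170136
Convexity = (1/P) * sum = 49827.786848 / 1106.717754 = 45.023030

Answer: Convexity = 45.0230


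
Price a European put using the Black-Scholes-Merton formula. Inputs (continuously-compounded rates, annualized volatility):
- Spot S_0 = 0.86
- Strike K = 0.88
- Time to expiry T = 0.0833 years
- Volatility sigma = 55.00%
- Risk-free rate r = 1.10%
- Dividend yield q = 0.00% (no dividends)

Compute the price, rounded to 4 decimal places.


Answer: Price = 0.0651

Derivation:
d1 = (ln(S/K) + (r - q + 0.5*sigma^2) * T) / (sigma * sqrt(T)) = -0.05968325
d2 = d1 - sigma * sqrt(T) = -0.21842282
exp(-rT) = 0.99908412; exp(-qT) = 1.00000000
P = K * exp(-rT) * N(-d2) - S_0 * exp(-qT) * N(-d1)
N(-d1) = 0.52379604; N(-d2) = 0.58645016
P = 0.8800 * 0.99908412 * 0.58645016 - 0.8600 * 1.00000000 * 0.52379604 = 0.0651


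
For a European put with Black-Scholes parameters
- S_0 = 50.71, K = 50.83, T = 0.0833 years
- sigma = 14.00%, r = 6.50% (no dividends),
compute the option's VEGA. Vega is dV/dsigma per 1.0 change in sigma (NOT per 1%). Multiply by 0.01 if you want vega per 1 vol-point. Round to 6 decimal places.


Answer: Vega = 5.812154

Derivation:
d1 = 0.0957084765; d2 = 0.0553020414
phi(d1) = 0.3971192802; exp(-qT) = 1.0000000000; exp(-rT) = 0.9946001320
Vega = S * exp(-qT) * phi(d1) * sqrt(T) = 50.7100 * 1.0000000000 * 0.3971192802 * 0.2886173938 = 5.812154
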